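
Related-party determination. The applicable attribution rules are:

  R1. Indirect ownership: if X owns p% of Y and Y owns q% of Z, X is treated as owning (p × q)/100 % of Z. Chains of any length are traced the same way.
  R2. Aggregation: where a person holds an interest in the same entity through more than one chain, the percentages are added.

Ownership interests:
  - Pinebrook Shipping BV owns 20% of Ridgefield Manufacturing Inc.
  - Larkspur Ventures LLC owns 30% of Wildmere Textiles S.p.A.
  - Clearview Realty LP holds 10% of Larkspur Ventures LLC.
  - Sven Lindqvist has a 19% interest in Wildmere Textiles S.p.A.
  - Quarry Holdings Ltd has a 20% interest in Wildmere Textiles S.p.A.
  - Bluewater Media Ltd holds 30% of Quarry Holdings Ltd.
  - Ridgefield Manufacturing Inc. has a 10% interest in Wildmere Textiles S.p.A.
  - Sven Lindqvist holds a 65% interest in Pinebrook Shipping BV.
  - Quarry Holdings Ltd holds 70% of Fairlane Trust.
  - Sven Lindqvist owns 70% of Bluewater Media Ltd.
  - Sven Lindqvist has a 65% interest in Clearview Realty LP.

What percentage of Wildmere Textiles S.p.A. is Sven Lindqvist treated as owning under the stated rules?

Chain via Bluewater Media Ltd → Quarry Holdings Ltd (R1): 70% × 30% × 20% = 4.2% of Wildmere Textiles S.p.A.
Chain via Pinebrook Shipping BV → Ridgefield Manufacturing Inc. (R1): 65% × 20% × 10% = 1.3% of Wildmere Textiles S.p.A.
Chain via Clearview Realty LP → Larkspur Ventures LLC (R1): 65% × 10% × 30% = 1.95% of Wildmere Textiles S.p.A.
Direct interest in Wildmere Textiles S.p.A: 19%.
Aggregating (R2): 4.2% + 1.3% + 1.95% + 19% = 26.45%.

26.45%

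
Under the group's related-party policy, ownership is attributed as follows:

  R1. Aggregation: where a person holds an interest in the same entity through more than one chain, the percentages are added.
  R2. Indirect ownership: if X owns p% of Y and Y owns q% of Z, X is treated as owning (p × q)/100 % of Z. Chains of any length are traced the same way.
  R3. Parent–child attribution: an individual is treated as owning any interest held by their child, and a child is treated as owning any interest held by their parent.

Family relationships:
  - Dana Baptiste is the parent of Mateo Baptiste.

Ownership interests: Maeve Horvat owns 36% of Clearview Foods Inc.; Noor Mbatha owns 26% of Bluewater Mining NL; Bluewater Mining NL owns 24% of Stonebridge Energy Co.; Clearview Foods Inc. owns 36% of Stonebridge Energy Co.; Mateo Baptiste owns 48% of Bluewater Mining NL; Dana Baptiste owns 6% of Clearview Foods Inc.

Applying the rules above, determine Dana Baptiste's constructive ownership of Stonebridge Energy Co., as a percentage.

By parent–child attribution (R3), Dana Baptiste is treated as owning Mateo Baptiste's 48% interest in Bluewater Mining NL.
Chain via Clearview Foods Inc. (R2): 6% × 36% = 2.16% of Stonebridge Energy Co.
Chain via Bluewater Mining NL (R2): 48% × 24% = 11.52% of Stonebridge Energy Co.
Aggregating (R1): 2.16% + 11.52% = 13.68%.

13.68%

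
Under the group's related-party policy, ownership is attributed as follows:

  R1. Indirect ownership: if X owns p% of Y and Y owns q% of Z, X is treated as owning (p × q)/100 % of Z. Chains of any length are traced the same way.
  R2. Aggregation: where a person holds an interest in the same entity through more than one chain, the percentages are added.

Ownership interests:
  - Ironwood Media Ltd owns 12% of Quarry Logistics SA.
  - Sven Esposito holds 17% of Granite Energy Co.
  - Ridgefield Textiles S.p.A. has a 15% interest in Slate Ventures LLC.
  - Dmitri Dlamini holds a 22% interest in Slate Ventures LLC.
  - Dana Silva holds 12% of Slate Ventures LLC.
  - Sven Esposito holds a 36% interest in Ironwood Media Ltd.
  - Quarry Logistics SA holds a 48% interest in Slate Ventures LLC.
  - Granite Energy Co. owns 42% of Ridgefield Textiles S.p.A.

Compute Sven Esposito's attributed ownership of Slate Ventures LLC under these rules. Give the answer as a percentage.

Chain via Ironwood Media Ltd → Quarry Logistics SA (R1): 36% × 12% × 48% = 2.0736% of Slate Ventures LLC.
Chain via Granite Energy Co. → Ridgefield Textiles S.p.A. (R1): 17% × 42% × 15% = 1.071% of Slate Ventures LLC.
Aggregating (R2): 2.0736% + 1.071% = 3.1446%.

3.1446%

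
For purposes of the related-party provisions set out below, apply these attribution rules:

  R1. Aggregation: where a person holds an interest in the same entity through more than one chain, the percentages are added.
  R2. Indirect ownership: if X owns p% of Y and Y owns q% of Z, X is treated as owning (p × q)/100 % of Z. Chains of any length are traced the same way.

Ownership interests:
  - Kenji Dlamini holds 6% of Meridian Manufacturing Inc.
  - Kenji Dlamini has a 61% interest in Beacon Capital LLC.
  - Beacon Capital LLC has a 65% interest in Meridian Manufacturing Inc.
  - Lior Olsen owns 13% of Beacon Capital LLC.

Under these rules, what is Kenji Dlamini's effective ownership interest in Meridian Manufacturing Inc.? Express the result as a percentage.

45.65%

Chain via Beacon Capital LLC (R2): 61% × 65% = 39.65% of Meridian Manufacturing Inc.
Direct interest in Meridian Manufacturing Inc: 6%.
Aggregating (R1): 39.65% + 6% = 45.65%.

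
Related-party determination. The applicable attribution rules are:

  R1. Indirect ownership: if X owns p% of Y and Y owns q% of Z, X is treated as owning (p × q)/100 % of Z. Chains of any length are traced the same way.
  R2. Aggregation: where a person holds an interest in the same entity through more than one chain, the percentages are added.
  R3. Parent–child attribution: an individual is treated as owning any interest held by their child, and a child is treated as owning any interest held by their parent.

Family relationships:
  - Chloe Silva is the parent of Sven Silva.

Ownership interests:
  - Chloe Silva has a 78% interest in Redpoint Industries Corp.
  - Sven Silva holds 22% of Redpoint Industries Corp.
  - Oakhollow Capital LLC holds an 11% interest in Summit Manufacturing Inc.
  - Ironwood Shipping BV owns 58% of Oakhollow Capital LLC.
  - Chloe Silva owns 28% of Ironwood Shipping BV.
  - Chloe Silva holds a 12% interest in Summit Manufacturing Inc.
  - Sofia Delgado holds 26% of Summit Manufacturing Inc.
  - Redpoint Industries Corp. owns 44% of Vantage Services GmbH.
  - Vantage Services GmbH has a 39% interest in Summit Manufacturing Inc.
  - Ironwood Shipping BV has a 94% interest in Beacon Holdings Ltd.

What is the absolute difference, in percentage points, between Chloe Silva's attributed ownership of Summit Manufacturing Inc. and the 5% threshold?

By parent–child attribution (R3), Chloe Silva is treated as also owning Sven Silva's interest in Redpoint Industries Corp, giving 78% + 22% = 100%.
Chain via Ironwood Shipping BV → Oakhollow Capital LLC (R1): 28% × 58% × 11% = 1.7864% of Summit Manufacturing Inc.
Chain via Redpoint Industries Corp. → Vantage Services GmbH (R1): 100% × 44% × 39% = 17.16% of Summit Manufacturing Inc.
Direct interest in Summit Manufacturing Inc: 12%.
Aggregating (R2): 1.7864% + 17.16% + 12% = 30.9464%.
30.9464% exceeds the 5% threshold by 25.9464 percentage points.

25.9464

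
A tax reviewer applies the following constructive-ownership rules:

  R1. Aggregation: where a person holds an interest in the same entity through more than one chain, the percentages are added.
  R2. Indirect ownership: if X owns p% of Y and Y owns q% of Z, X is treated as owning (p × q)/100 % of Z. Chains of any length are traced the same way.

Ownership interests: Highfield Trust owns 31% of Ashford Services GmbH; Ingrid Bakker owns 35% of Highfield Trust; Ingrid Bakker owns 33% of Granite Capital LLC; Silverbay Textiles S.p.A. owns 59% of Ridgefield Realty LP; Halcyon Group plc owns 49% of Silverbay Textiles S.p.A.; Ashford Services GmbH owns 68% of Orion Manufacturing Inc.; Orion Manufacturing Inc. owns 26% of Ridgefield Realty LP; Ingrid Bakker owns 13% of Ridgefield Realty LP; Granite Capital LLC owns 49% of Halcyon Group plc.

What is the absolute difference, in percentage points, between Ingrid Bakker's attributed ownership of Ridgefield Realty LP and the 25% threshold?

Chain via Granite Capital LLC → Halcyon Group plc → Silverbay Textiles S.p.A. (R2): 33% × 49% × 49% × 59% = 4.674747% of Ridgefield Realty LP.
Chain via Highfield Trust → Ashford Services GmbH → Orion Manufacturing Inc. (R2): 35% × 31% × 68% × 26% = 1.91828% of Ridgefield Realty LP.
Direct interest in Ridgefield Realty LP: 13%.
Aggregating (R1): 4.674747% + 1.91828% + 13% = 19.593027%.
19.593027% falls short of the 25% threshold by 5.406973 percentage points.

5.406973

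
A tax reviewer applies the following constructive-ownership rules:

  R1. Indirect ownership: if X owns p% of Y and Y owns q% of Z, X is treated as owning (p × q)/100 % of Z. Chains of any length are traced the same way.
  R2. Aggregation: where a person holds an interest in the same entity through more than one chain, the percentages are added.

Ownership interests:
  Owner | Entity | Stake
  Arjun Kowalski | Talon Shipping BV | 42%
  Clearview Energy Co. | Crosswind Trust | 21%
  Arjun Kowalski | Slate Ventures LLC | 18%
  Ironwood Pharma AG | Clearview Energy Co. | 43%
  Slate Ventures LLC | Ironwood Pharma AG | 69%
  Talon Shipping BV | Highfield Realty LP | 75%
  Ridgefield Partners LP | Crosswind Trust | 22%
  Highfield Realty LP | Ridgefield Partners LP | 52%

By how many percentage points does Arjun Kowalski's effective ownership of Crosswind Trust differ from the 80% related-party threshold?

75.274874

Chain via Slate Ventures LLC → Ironwood Pharma AG → Clearview Energy Co. (R1): 18% × 69% × 43% × 21% = 1.121526% of Crosswind Trust.
Chain via Talon Shipping BV → Highfield Realty LP → Ridgefield Partners LP (R1): 42% × 75% × 52% × 22% = 3.6036% of Crosswind Trust.
Aggregating (R2): 1.121526% + 3.6036% = 4.725126%.
4.725126% falls short of the 80% threshold by 75.274874 percentage points.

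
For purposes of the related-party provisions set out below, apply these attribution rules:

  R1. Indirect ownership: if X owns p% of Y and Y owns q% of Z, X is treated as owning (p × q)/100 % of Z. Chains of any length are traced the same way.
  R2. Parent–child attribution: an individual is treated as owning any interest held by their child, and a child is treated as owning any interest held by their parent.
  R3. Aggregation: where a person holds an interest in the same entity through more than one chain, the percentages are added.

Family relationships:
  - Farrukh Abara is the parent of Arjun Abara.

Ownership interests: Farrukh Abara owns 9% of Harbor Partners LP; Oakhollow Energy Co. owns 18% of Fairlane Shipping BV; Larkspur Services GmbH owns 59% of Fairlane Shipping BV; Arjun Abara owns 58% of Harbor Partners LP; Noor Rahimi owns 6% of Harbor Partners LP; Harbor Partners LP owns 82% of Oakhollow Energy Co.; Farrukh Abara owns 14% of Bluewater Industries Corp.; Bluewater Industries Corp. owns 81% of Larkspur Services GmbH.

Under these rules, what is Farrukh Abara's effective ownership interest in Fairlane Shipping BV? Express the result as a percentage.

By parent–child attribution (R2), Farrukh Abara is treated as also owning Arjun Abara's interest in Harbor Partners LP, giving 9% + 58% = 67%.
Chain via Harbor Partners LP → Oakhollow Energy Co. (R1): 67% × 82% × 18% = 9.8892% of Fairlane Shipping BV.
Chain via Bluewater Industries Corp. → Larkspur Services GmbH (R1): 14% × 81% × 59% = 6.6906% of Fairlane Shipping BV.
Aggregating (R3): 9.8892% + 6.6906% = 16.5798%.

16.5798%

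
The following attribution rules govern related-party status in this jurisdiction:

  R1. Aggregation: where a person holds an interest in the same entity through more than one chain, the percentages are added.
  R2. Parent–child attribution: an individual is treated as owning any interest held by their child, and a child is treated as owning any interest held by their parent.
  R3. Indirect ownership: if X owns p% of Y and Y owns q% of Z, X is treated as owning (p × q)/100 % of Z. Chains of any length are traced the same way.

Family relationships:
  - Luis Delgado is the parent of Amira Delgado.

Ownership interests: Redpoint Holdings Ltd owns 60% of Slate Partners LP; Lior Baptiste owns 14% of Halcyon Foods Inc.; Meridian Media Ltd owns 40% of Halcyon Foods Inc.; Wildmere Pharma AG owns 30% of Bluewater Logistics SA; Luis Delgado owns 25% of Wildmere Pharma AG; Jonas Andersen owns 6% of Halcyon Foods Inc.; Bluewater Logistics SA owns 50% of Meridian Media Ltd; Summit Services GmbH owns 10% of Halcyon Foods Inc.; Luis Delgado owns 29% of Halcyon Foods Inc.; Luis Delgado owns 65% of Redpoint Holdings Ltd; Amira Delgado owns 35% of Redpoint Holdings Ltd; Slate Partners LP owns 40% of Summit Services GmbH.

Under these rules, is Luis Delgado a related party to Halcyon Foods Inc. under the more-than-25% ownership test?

By parent–child attribution (R2), Luis Delgado is treated as also owning Amira Delgado's interest in Redpoint Holdings Ltd, giving 65% + 35% = 100%.
Chain via Redpoint Holdings Ltd → Slate Partners LP → Summit Services GmbH (R3): 100% × 60% × 40% × 10% = 2.4% of Halcyon Foods Inc.
Chain via Wildmere Pharma AG → Bluewater Logistics SA → Meridian Media Ltd (R3): 25% × 30% × 50% × 40% = 1.5% of Halcyon Foods Inc.
Direct interest in Halcyon Foods Inc: 29%.
Aggregating (R1): 2.4% + 1.5% + 29% = 32.9%.
32.9% exceeds the 25% threshold, so Luis is a related party to Halcyon Foods Inc.

Yes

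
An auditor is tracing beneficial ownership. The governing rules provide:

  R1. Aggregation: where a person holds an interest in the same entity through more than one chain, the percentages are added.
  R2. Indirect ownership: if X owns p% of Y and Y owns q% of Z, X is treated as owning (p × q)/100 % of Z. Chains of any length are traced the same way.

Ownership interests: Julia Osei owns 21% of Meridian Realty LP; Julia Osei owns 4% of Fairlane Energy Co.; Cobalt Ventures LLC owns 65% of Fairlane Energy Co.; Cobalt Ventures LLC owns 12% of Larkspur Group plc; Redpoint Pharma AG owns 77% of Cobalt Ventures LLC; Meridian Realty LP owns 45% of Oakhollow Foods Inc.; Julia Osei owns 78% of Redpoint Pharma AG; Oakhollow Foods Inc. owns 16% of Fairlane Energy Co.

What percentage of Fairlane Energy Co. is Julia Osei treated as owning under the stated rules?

44.551%

Chain via Meridian Realty LP → Oakhollow Foods Inc. (R2): 21% × 45% × 16% = 1.512% of Fairlane Energy Co.
Chain via Redpoint Pharma AG → Cobalt Ventures LLC (R2): 78% × 77% × 65% = 39.039% of Fairlane Energy Co.
Direct interest in Fairlane Energy Co: 4%.
Aggregating (R1): 1.512% + 39.039% + 4% = 44.551%.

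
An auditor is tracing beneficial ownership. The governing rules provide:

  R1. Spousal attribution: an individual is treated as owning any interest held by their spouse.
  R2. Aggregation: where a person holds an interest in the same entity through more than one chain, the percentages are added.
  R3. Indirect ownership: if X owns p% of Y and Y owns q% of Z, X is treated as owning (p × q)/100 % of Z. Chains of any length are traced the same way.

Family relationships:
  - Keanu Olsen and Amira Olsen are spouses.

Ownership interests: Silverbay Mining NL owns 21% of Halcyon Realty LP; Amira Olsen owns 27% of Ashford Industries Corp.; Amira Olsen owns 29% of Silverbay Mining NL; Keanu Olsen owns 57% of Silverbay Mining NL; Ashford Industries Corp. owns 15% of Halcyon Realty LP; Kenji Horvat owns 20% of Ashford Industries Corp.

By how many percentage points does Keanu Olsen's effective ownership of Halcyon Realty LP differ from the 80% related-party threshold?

57.89

By spousal attribution (R1), Keanu Olsen is treated as also owning Amira Olsen's interest in Silverbay Mining NL, giving 57% + 29% = 86%.
By spousal attribution (R1), Keanu Olsen is treated as owning Amira Olsen's 27% interest in Ashford Industries Corp.
Chain via Silverbay Mining NL (R3): 86% × 21% = 18.06% of Halcyon Realty LP.
Chain via Ashford Industries Corp. (R3): 27% × 15% = 4.05% of Halcyon Realty LP.
Aggregating (R2): 18.06% + 4.05% = 22.11%.
22.11% falls short of the 80% threshold by 57.89 percentage points.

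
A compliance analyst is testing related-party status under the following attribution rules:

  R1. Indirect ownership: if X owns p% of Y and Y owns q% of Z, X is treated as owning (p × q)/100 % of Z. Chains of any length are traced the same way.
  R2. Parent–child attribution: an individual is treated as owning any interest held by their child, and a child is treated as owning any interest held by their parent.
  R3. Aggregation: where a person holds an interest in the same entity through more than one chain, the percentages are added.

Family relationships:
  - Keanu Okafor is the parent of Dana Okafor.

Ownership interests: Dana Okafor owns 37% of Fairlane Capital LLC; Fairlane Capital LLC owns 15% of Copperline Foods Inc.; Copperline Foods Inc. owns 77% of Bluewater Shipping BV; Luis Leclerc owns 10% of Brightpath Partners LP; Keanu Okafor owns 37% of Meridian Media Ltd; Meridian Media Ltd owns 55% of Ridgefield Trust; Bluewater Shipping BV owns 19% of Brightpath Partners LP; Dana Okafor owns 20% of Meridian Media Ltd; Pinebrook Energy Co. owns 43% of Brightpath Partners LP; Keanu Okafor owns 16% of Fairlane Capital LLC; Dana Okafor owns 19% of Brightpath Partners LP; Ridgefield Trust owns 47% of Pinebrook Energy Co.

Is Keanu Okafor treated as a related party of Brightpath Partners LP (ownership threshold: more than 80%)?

By parent–child attribution (R2), Keanu Okafor is treated as also owning Dana Okafor's interest in Meridian Media Ltd, giving 37% + 20% = 57%.
By parent–child attribution (R2), Keanu Okafor is treated as also owning Dana Okafor's interest in Fairlane Capital LLC, giving 16% + 37% = 53%.
By parent–child attribution (R2), Keanu Okafor is treated as owning Dana Okafor's 19% interest in Brightpath Partners LP.
Chain via Meridian Media Ltd → Ridgefield Trust → Pinebrook Energy Co. (R1): 57% × 55% × 47% × 43% = 6.335835% of Brightpath Partners LP.
Chain via Fairlane Capital LLC → Copperline Foods Inc. → Bluewater Shipping BV (R1): 53% × 15% × 77% × 19% = 1.163085% of Brightpath Partners LP.
Direct interest in Brightpath Partners LP: 19%.
Aggregating (R3): 6.335835% + 1.163085% + 19% = 26.49892%.
26.49892% does not exceed the 80% threshold, so Keanu is not a related party to Brightpath Partners LP.

No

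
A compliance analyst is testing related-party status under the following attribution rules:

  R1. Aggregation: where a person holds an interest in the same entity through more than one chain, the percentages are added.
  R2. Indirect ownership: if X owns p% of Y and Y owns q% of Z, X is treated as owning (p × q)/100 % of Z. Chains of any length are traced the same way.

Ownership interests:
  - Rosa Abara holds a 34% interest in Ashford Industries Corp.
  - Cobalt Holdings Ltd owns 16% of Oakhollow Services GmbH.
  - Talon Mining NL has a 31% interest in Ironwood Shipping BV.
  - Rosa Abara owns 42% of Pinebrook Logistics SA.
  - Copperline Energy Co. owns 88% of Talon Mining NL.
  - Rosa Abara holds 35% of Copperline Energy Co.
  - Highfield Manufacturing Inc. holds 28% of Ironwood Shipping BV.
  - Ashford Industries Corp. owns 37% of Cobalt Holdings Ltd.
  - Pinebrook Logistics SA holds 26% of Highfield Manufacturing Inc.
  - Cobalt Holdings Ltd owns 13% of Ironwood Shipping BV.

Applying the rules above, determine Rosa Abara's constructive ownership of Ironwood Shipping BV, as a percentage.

14.241%

Chain via Pinebrook Logistics SA → Highfield Manufacturing Inc. (R2): 42% × 26% × 28% = 3.0576% of Ironwood Shipping BV.
Chain via Copperline Energy Co. → Talon Mining NL (R2): 35% × 88% × 31% = 9.548% of Ironwood Shipping BV.
Chain via Ashford Industries Corp. → Cobalt Holdings Ltd (R2): 34% × 37% × 13% = 1.6354% of Ironwood Shipping BV.
Aggregating (R1): 3.0576% + 9.548% + 1.6354% = 14.241%.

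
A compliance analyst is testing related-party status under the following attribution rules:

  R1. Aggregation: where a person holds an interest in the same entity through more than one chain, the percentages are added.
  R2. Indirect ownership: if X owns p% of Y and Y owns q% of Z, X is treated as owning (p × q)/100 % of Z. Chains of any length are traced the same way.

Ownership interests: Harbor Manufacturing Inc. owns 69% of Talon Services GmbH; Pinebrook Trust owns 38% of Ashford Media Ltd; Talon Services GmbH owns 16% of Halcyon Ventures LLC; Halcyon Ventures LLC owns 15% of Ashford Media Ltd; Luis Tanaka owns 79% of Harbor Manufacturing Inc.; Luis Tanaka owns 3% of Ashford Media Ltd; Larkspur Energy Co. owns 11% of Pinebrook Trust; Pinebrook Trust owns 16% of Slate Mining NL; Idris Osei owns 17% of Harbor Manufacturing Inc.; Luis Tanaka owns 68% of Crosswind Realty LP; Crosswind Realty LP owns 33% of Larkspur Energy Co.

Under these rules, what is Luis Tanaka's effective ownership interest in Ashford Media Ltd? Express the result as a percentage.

Chain via Crosswind Realty LP → Larkspur Energy Co. → Pinebrook Trust (R2): 68% × 33% × 11% × 38% = 0.937992% of Ashford Media Ltd.
Chain via Harbor Manufacturing Inc. → Talon Services GmbH → Halcyon Ventures LLC (R2): 79% × 69% × 16% × 15% = 1.30824% of Ashford Media Ltd.
Direct interest in Ashford Media Ltd: 3%.
Aggregating (R1): 0.937992% + 1.30824% + 3% = 5.246232%.

5.246232%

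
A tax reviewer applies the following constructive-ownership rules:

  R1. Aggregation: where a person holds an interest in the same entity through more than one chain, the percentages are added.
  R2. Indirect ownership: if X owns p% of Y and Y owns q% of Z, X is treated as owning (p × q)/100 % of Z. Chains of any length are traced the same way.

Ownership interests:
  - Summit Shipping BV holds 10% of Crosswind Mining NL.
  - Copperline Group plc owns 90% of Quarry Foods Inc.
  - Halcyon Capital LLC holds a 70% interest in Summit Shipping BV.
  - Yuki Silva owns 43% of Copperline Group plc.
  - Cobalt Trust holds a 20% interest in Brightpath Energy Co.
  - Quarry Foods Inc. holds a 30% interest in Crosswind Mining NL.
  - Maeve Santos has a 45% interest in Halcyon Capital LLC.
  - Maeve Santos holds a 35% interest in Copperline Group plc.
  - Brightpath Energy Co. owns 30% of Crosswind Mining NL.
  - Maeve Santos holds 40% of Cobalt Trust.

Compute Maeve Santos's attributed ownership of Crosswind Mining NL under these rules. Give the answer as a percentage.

Chain via Cobalt Trust → Brightpath Energy Co. (R2): 40% × 20% × 30% = 2.4% of Crosswind Mining NL.
Chain via Copperline Group plc → Quarry Foods Inc. (R2): 35% × 90% × 30% = 9.45% of Crosswind Mining NL.
Chain via Halcyon Capital LLC → Summit Shipping BV (R2): 45% × 70% × 10% = 3.15% of Crosswind Mining NL.
Aggregating (R1): 2.4% + 9.45% + 3.15% = 15%.

15%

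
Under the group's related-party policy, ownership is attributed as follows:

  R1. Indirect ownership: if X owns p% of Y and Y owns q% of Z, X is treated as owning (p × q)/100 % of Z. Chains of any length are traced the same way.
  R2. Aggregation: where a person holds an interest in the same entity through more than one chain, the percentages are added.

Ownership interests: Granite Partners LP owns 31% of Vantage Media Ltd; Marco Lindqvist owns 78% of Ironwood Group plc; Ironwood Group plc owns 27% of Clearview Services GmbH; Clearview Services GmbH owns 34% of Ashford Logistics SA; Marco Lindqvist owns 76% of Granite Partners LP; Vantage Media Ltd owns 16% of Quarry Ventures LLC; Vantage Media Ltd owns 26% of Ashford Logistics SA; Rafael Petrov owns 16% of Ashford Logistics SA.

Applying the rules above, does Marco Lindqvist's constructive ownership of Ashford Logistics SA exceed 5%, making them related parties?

Yes

Chain via Granite Partners LP → Vantage Media Ltd (R1): 76% × 31% × 26% = 6.1256% of Ashford Logistics SA.
Chain via Ironwood Group plc → Clearview Services GmbH (R1): 78% × 27% × 34% = 7.1604% of Ashford Logistics SA.
Aggregating (R2): 6.1256% + 7.1604% = 13.286%.
13.286% exceeds the 5% threshold, so Marco is a related party to Ashford Logistics SA.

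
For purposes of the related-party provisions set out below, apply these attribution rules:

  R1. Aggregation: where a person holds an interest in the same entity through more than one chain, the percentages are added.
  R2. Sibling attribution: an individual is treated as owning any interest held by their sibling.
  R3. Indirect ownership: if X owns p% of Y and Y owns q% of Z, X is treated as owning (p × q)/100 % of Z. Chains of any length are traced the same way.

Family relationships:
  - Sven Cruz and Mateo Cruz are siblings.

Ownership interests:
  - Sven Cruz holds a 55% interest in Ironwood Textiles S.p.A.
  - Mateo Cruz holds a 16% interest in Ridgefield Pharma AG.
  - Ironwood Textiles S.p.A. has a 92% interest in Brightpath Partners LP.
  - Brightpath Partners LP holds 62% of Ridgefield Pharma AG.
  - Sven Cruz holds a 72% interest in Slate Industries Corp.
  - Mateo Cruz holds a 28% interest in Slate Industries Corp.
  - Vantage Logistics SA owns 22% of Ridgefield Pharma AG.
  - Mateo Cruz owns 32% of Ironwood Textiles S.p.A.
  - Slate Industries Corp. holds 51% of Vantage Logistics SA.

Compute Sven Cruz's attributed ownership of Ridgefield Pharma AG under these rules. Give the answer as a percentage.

76.8448%

By sibling attribution (R2), Sven Cruz is treated as also owning Mateo Cruz's interest in Slate Industries Corp, giving 72% + 28% = 100%.
By sibling attribution (R2), Sven Cruz is treated as also owning Mateo Cruz's interest in Ironwood Textiles S.p.A, giving 55% + 32% = 87%.
By sibling attribution (R2), Sven Cruz is treated as owning Mateo Cruz's 16% interest in Ridgefield Pharma AG.
Chain via Slate Industries Corp. → Vantage Logistics SA (R3): 100% × 51% × 22% = 11.22% of Ridgefield Pharma AG.
Chain via Ironwood Textiles S.p.A. → Brightpath Partners LP (R3): 87% × 92% × 62% = 49.6248% of Ridgefield Pharma AG.
Direct interest in Ridgefield Pharma AG: 16%.
Aggregating (R1): 11.22% + 49.6248% + 16% = 76.8448%.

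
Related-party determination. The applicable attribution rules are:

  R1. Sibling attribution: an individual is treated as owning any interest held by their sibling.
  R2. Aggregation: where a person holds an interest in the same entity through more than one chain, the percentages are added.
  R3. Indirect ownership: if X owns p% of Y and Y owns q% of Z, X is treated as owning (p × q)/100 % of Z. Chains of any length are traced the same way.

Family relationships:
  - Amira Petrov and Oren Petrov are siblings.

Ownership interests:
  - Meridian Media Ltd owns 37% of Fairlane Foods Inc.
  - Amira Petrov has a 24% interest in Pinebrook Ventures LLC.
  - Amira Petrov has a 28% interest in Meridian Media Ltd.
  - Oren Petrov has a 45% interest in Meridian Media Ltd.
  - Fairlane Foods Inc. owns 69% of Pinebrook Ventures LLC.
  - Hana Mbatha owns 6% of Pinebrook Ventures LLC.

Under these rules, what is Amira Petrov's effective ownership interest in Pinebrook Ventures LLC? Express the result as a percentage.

42.6369%

By sibling attribution (R1), Amira Petrov is treated as also owning Oren Petrov's interest in Meridian Media Ltd, giving 28% + 45% = 73%.
Chain via Meridian Media Ltd → Fairlane Foods Inc. (R3): 73% × 37% × 69% = 18.6369% of Pinebrook Ventures LLC.
Direct interest in Pinebrook Ventures LLC: 24%.
Aggregating (R2): 18.6369% + 24% = 42.6369%.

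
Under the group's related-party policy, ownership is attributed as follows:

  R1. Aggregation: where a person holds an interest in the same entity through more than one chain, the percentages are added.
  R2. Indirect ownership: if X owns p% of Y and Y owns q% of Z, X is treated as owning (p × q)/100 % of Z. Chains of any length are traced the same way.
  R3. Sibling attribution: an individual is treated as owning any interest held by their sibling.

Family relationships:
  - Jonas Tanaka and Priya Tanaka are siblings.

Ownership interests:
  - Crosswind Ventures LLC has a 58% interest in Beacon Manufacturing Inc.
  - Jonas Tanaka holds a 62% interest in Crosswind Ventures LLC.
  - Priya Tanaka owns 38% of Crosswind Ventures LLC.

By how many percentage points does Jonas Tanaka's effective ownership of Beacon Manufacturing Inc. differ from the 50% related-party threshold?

8

By sibling attribution (R3), Jonas Tanaka is treated as also owning Priya Tanaka's interest in Crosswind Ventures LLC, giving 62% + 38% = 100%.
Chain via Crosswind Ventures LLC (R2): 100% × 58% = 58% of Beacon Manufacturing Inc.
58% exceeds the 50% threshold by 8 percentage points.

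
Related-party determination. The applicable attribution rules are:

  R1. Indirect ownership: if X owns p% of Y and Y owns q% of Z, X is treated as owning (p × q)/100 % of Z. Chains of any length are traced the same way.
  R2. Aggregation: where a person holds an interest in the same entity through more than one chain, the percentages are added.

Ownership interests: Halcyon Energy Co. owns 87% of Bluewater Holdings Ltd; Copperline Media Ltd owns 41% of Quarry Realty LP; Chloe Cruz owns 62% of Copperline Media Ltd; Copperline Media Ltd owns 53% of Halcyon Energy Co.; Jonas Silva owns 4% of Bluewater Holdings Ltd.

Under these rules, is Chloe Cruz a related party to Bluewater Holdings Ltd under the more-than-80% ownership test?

Chain via Copperline Media Ltd → Halcyon Energy Co. (R1): 62% × 53% × 87% = 28.5882% of Bluewater Holdings Ltd.
28.5882% does not exceed the 80% threshold, so Chloe is not a related party to Bluewater Holdings Ltd.

No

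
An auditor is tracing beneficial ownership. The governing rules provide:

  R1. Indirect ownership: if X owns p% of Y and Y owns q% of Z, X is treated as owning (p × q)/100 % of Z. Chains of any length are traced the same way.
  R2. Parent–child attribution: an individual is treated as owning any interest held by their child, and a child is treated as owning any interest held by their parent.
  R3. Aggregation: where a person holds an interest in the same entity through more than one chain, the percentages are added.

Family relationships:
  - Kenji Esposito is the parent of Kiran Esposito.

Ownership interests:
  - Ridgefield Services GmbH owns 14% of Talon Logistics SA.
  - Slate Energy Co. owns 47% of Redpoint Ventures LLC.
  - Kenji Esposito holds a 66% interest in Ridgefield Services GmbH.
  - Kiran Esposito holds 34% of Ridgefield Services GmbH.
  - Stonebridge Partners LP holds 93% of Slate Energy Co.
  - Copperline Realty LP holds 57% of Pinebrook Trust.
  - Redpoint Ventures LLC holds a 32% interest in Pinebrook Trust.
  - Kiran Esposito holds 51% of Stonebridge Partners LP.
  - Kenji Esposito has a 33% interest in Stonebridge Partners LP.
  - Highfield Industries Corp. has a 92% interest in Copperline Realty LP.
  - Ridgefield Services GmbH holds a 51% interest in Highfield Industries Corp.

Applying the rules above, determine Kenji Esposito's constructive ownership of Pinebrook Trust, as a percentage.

By parent–child attribution (R2), Kenji Esposito is treated as also owning Kiran Esposito's interest in Stonebridge Partners LP, giving 33% + 51% = 84%.
By parent–child attribution (R2), Kenji Esposito is treated as also owning Kiran Esposito's interest in Ridgefield Services GmbH, giving 66% + 34% = 100%.
Chain via Stonebridge Partners LP → Slate Energy Co. → Redpoint Ventures LLC (R1): 84% × 93% × 47% × 32% = 11.749248% of Pinebrook Trust.
Chain via Ridgefield Services GmbH → Highfield Industries Corp. → Copperline Realty LP (R1): 100% × 51% × 92% × 57% = 26.7444% of Pinebrook Trust.
Aggregating (R3): 11.749248% + 26.7444% = 38.493648%.

38.493648%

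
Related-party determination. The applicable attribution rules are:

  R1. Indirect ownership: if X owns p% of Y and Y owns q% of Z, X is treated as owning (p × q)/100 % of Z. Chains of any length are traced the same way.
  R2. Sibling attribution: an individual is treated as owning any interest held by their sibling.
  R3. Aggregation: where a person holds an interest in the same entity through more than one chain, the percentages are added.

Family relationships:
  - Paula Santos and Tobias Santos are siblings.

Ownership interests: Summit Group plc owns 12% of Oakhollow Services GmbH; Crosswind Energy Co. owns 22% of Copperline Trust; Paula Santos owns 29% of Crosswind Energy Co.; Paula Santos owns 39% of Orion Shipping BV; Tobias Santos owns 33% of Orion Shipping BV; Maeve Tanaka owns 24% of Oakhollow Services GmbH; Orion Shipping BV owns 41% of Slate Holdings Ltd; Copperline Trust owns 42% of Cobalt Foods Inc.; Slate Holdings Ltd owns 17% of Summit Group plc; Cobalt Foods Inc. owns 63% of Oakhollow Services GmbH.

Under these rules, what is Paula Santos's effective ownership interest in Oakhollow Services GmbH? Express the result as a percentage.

By sibling attribution (R2), Paula Santos is treated as also owning Tobias Santos's interest in Orion Shipping BV, giving 39% + 33% = 72%.
Chain via Orion Shipping BV → Slate Holdings Ltd → Summit Group plc (R1): 72% × 41% × 17% × 12% = 0.602208% of Oakhollow Services GmbH.
Chain via Crosswind Energy Co. → Copperline Trust → Cobalt Foods Inc. (R1): 29% × 22% × 42% × 63% = 1.688148% of Oakhollow Services GmbH.
Aggregating (R3): 0.602208% + 1.688148% = 2.290356%.

2.290356%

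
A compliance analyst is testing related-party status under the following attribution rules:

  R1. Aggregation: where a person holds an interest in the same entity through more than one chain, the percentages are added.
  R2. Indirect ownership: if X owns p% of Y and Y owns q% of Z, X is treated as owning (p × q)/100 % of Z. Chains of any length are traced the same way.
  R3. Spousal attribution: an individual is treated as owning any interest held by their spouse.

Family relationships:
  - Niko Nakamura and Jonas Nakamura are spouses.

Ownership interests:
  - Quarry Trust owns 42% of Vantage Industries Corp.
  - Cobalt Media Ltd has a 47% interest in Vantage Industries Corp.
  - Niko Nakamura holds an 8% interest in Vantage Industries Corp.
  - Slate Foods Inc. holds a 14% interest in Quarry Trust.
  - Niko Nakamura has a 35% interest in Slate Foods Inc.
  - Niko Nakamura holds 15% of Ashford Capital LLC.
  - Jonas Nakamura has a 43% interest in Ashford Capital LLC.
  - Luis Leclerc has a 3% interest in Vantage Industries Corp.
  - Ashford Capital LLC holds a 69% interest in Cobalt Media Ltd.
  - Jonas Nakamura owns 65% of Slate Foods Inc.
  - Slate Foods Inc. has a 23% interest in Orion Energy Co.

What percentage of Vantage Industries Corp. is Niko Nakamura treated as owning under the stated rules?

By spousal attribution (R3), Niko Nakamura is treated as also owning Jonas Nakamura's interest in Ashford Capital LLC, giving 15% + 43% = 58%.
By spousal attribution (R3), Niko Nakamura is treated as also owning Jonas Nakamura's interest in Slate Foods Inc, giving 35% + 65% = 100%.
Chain via Ashford Capital LLC → Cobalt Media Ltd (R2): 58% × 69% × 47% = 18.8094% of Vantage Industries Corp.
Chain via Slate Foods Inc. → Quarry Trust (R2): 100% × 14% × 42% = 5.88% of Vantage Industries Corp.
Direct interest in Vantage Industries Corp: 8%.
Aggregating (R1): 18.8094% + 5.88% + 8% = 32.6894%.

32.6894%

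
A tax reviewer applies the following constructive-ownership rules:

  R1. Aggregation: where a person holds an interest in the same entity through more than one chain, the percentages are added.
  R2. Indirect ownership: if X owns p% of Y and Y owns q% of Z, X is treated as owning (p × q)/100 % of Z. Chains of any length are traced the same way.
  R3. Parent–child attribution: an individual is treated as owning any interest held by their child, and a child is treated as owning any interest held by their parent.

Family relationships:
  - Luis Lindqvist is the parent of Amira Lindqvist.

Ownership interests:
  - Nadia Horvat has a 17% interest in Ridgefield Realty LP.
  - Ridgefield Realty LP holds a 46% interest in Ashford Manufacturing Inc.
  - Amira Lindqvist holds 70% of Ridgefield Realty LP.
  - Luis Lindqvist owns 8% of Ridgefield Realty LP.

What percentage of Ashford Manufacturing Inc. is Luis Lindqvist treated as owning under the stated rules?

By parent–child attribution (R3), Luis Lindqvist is treated as also owning Amira Lindqvist's interest in Ridgefield Realty LP, giving 8% + 70% = 78%.
Chain via Ridgefield Realty LP (R2): 78% × 46% = 35.88% of Ashford Manufacturing Inc.

35.88%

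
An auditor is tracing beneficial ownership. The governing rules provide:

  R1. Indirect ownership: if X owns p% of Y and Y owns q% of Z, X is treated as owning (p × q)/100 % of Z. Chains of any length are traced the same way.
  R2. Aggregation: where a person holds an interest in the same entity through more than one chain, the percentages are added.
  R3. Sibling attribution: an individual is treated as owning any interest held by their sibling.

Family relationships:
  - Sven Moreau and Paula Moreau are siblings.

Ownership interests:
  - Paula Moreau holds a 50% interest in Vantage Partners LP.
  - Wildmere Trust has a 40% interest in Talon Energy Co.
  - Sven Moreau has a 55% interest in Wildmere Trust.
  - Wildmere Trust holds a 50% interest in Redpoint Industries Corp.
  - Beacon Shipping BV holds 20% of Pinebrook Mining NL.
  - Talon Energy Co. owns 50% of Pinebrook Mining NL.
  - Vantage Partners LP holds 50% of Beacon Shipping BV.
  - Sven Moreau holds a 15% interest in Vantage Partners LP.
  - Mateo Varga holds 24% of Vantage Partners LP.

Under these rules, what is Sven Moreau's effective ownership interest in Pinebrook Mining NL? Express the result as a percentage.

17.5%

By sibling attribution (R3), Sven Moreau is treated as also owning Paula Moreau's interest in Vantage Partners LP, giving 15% + 50% = 65%.
Chain via Vantage Partners LP → Beacon Shipping BV (R1): 65% × 50% × 20% = 6.5% of Pinebrook Mining NL.
Chain via Wildmere Trust → Talon Energy Co. (R1): 55% × 40% × 50% = 11% of Pinebrook Mining NL.
Aggregating (R2): 6.5% + 11% = 17.5%.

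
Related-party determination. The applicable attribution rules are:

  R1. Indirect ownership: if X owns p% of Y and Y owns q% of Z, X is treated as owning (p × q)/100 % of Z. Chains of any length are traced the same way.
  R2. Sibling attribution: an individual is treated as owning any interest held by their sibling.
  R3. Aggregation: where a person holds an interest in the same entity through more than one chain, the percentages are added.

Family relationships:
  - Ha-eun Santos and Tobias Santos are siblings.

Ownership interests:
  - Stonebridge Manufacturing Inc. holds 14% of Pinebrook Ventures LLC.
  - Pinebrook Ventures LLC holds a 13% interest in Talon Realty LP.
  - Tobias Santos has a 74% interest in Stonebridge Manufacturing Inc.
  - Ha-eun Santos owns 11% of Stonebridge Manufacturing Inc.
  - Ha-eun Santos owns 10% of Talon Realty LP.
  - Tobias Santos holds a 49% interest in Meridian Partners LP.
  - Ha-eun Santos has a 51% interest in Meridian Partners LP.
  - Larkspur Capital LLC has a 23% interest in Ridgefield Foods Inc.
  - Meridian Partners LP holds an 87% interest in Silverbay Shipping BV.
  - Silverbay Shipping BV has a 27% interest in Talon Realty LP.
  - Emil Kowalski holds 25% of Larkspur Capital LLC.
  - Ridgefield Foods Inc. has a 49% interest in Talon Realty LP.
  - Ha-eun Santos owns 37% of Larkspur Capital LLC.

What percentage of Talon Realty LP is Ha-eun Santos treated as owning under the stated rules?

By sibling attribution (R2), Ha-eun Santos is treated as also owning Tobias Santos's interest in Stonebridge Manufacturing Inc, giving 11% + 74% = 85%.
By sibling attribution (R2), Ha-eun Santos is treated as also owning Tobias Santos's interest in Meridian Partners LP, giving 51% + 49% = 100%.
Chain via Stonebridge Manufacturing Inc. → Pinebrook Ventures LLC (R1): 85% × 14% × 13% = 1.547% of Talon Realty LP.
Chain via Larkspur Capital LLC → Ridgefield Foods Inc. (R1): 37% × 23% × 49% = 4.1699% of Talon Realty LP.
Chain via Meridian Partners LP → Silverbay Shipping BV (R1): 100% × 87% × 27% = 23.49% of Talon Realty LP.
Direct interest in Talon Realty LP: 10%.
Aggregating (R3): 1.547% + 4.1699% + 23.49% + 10% = 39.2069%.

39.2069%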